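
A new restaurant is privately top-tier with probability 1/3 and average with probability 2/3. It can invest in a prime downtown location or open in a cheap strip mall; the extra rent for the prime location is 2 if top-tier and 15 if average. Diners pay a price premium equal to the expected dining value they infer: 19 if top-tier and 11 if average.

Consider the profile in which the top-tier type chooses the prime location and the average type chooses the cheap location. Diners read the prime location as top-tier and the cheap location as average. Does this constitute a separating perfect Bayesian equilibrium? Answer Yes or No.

Yes

Under these beliefs, the prime location earns price premium 19 and the cheap location earns price premium 11.
top-tier: the prime location nets 19 − 2 = 17; the cheap location nets 11. top-tier prefers the prime location.
average: the prime location nets 19 − 15 = 4; the cheap location nets 11. average prefers the cheap location.
Neither type deviates, so the separating profile is an equilibrium.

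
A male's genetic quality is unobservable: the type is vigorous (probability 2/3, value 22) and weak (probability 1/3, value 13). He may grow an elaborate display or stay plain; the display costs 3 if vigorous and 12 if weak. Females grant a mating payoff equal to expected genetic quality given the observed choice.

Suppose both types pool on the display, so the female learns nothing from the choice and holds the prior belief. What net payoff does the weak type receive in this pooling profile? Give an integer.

7

Pooled mating payoff = 2/3·22 + 1/3·13 = 19.
weak pays cost 12 for the display, so net payoff = 19 − 12 = 7.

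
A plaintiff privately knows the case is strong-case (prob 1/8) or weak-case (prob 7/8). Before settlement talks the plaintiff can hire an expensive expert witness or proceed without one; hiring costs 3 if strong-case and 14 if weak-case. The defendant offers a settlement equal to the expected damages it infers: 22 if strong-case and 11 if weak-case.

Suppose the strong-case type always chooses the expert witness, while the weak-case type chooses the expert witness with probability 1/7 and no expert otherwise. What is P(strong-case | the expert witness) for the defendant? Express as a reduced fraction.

1/2

P(the expert witness) = (1/8)·1 + (7/8)·(1/7) = 1/4.
By Bayes' rule, P(strong-case | the expert witness) = (1/8) / (1/4) = 1/2.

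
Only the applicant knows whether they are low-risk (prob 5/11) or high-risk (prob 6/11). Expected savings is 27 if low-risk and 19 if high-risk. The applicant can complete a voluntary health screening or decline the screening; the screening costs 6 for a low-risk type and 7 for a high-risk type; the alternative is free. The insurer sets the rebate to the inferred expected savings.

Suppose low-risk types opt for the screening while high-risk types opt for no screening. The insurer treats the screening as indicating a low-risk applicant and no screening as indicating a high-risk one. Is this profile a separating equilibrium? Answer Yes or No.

Under these beliefs, the screening earns rebate 27 and no screening earns rebate 19.
low-risk: the screening nets 27 − 6 = 21; no screening nets 19. low-risk prefers the screening.
high-risk: the screening nets 27 − 7 = 20; no screening nets 19. high-risk would deviate to the screening.
high-risk has a profitable deviation, so the profile is not an equilibrium.

No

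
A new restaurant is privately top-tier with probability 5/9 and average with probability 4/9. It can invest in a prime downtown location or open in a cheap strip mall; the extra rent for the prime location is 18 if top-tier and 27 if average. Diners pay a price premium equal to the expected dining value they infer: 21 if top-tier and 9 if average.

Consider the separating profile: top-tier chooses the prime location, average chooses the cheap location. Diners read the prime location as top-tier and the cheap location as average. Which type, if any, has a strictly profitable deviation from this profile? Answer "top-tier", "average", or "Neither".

top-tier

The prime location pays 21; the cheap location pays 9.
top-tier: assigned the prime location, nets 21 − 18 = 3; deviating to the cheap location nets 9.
average: assigned the cheap location, nets 9; deviating to the prime location nets 21 − 27 = -6.
The top-tier type gains 6 by deviating.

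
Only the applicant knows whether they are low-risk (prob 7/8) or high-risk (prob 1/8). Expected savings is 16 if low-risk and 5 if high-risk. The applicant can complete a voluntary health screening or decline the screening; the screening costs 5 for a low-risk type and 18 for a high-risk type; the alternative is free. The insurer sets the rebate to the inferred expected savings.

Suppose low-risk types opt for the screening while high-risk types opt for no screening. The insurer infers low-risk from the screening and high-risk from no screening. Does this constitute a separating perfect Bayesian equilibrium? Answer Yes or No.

Under these beliefs, the screening earns rebate 16 and no screening earns rebate 5.
low-risk: the screening nets 16 − 5 = 11; no screening nets 5. low-risk prefers the screening.
high-risk: the screening nets 16 − 18 = -2; no screening nets 5. high-risk prefers no screening.
Neither type deviates, so the separating profile is an equilibrium.

Yes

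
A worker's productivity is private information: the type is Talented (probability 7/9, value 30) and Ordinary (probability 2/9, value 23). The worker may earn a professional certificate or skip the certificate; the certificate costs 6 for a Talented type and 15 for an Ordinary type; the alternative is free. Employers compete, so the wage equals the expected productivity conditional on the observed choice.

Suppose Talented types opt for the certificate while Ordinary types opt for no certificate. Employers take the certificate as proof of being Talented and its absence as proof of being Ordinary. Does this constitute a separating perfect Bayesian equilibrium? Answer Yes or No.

Under these beliefs, the certificate earns wage 30 and no certificate earns wage 23.
Talented: the certificate nets 30 − 6 = 24; no certificate nets 23. Talented prefers the certificate.
Ordinary: the certificate nets 30 − 15 = 15; no certificate nets 23. Ordinary prefers no certificate.
Neither type deviates, so the separating profile is an equilibrium.

Yes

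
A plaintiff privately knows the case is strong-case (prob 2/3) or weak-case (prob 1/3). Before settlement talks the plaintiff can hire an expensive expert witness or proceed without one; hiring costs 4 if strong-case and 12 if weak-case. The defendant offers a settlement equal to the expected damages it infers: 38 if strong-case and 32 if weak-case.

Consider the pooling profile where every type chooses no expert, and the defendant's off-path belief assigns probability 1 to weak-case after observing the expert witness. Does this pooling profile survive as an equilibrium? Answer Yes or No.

On path, the defendant holds the prior and pays 2/3·38 + 1/3·32 = 36. Off path (the expert witness), believing weak-case, it pays 32.
strong-case: no expert nets 36; the expert witness nets 32 − 4 = 28. strong-case stays.
weak-case: no expert nets 36; the expert witness nets 32 − 12 = 20. weak-case stays.
No type deviates, so pooling is sustained.

Yes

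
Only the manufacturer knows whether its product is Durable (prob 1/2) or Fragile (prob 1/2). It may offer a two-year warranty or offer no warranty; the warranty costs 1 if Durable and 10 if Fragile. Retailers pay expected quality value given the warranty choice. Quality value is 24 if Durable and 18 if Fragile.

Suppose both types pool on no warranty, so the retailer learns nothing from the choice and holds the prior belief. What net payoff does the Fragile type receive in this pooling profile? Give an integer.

21

Pooled price = 1/2·24 + 1/2·18 = 21.
Fragile pays no cost for no warranty, so net payoff = 21.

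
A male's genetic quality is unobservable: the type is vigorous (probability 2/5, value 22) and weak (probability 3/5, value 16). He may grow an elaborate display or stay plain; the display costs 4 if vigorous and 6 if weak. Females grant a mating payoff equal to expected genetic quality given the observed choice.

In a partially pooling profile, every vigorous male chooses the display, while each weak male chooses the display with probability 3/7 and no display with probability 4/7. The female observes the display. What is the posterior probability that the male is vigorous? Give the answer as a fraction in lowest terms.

P(the display) = (2/5)·1 + (3/5)·(3/7) = 23/35.
By Bayes' rule, P(vigorous | the display) = (2/5) / (23/35) = 14/23.

14/23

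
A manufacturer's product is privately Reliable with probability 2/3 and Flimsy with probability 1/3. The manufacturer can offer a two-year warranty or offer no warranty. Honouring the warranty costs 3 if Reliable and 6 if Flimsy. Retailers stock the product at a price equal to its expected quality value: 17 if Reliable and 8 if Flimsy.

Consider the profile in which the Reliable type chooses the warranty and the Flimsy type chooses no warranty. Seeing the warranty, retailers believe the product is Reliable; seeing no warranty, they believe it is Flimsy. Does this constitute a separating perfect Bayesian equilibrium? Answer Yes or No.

Under these beliefs, the warranty earns price 17 and no warranty earns price 8.
Reliable: the warranty nets 17 − 3 = 14; no warranty nets 8. Reliable prefers the warranty.
Flimsy: the warranty nets 17 − 6 = 11; no warranty nets 8. Flimsy would deviate to the warranty.
Flimsy has a profitable deviation, so the profile is not an equilibrium.

No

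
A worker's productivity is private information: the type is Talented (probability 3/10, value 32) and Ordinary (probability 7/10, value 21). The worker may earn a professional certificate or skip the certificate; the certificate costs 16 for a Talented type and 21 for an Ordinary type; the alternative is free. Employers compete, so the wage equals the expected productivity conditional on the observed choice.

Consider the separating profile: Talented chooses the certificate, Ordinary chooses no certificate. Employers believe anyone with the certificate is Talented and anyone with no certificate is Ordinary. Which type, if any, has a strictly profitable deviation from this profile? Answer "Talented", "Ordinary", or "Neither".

Talented

The certificate pays 32; no certificate pays 21.
Talented: assigned the certificate, nets 32 − 16 = 16; deviating to no certificate nets 21.
Ordinary: assigned no certificate, nets 21; deviating to the certificate nets 32 − 21 = 11.
The Talented type gains 5 by deviating.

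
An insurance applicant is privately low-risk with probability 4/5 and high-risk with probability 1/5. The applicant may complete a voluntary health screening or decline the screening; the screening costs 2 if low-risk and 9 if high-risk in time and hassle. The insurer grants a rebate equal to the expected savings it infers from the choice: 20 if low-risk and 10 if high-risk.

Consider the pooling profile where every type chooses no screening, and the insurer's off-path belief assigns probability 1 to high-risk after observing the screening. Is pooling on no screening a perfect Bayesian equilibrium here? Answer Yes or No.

On path, the insurer holds the prior and pays 4/5·20 + 1/5·10 = 18. Off path (the screening), believing high-risk, it pays 10.
low-risk: no screening nets 18; the screening nets 10 − 2 = 8. low-risk stays.
high-risk: no screening nets 18; the screening nets 10 − 9 = 1. high-risk stays.
No type deviates, so pooling is sustained.

Yes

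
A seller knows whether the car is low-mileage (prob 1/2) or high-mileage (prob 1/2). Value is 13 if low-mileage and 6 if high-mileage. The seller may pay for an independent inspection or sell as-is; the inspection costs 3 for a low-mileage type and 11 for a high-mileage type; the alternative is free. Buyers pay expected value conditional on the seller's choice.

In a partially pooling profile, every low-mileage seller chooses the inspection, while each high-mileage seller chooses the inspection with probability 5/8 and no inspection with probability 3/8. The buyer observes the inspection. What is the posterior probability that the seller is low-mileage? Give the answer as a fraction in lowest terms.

P(the inspection) = (1/2)·1 + (1/2)·(5/8) = 13/16.
By Bayes' rule, P(low-mileage | the inspection) = (1/2) / (13/16) = 8/13.

8/13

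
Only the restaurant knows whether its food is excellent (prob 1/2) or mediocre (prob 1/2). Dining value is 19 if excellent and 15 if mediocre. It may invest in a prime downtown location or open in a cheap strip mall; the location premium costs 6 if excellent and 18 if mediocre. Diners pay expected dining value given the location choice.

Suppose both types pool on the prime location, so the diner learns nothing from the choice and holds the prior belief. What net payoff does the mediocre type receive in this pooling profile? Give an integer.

-1

Pooled price premium = 1/2·19 + 1/2·15 = 17.
mediocre pays cost 18 for the prime location, so net payoff = 17 − 18 = -1.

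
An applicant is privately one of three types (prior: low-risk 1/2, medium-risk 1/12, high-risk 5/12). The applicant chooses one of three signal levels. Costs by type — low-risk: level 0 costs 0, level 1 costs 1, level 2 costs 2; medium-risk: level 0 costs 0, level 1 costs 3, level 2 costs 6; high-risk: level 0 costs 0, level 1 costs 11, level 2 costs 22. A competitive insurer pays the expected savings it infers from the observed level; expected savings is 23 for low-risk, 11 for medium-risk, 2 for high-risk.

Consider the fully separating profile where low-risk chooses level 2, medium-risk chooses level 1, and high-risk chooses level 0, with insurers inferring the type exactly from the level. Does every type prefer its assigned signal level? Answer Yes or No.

Separating rebates: level 2 → 23, level 1 → 11, level 0 → 2.
low-risk (assigned level 2): level 0: 2 − 0 = 2; level 1: 11 − 1 = 10; level 2: 23 − 2 = 21. low-risk stays.
medium-risk (assigned level 1): level 0: 2 − 0 = 2; level 1: 11 − 3 = 8; level 2: 23 − 6 = 17. medium-risk prefers level 2.
high-risk (assigned level 0): level 0: 2 − 0 = 2; level 1: 11 − 11 = 0; level 2: 23 − 22 = 1. high-risk stays.
At least one type deviates; the separating profile fails.

No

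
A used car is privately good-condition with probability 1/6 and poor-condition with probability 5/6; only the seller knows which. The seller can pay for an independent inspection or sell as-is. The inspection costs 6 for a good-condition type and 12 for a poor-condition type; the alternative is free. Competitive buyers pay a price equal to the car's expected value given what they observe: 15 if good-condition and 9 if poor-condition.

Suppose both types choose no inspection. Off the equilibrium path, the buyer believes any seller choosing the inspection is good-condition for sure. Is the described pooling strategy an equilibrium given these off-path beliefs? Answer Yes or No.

On path, the buyer holds the prior and pays 1/6·15 + 5/6·9 = 10. Off path (the inspection), believing good-condition, it pays 15.
good-condition: no inspection nets 10; the inspection nets 15 − 6 = 9. good-condition stays.
poor-condition: no inspection nets 10; the inspection nets 15 − 12 = 3. poor-condition stays.
No type deviates, so pooling is sustained.

Yes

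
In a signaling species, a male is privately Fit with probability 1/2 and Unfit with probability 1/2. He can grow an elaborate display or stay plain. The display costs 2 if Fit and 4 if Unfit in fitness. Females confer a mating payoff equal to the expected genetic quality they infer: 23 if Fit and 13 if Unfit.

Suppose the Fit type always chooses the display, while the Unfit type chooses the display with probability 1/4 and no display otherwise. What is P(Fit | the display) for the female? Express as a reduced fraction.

P(the display) = (1/2)·1 + (1/2)·(1/4) = 5/8.
By Bayes' rule, P(Fit | the display) = (1/2) / (5/8) = 4/5.

4/5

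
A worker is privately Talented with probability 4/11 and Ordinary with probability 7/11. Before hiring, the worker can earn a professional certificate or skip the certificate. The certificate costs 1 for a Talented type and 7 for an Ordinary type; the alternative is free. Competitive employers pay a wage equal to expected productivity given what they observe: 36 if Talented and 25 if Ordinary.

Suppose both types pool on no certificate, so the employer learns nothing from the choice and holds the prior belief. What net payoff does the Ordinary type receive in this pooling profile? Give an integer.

29

Pooled wage = 4/11·36 + 7/11·25 = 29.
Ordinary pays no cost for no certificate, so net payoff = 29.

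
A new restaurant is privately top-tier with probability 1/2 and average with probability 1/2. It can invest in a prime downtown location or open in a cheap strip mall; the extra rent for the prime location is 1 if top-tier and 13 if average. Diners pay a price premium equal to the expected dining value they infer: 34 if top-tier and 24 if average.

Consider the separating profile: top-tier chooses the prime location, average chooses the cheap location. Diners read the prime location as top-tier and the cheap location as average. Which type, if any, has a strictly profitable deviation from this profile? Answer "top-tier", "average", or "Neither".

Neither

The prime location pays 34; the cheap location pays 24.
top-tier: assigned the prime location, nets 34 − 1 = 33; deviating to the cheap location nets 24.
average: assigned the cheap location, nets 24; deviating to the prime location nets 34 − 13 = 21.
Both types strictly prefer their assigned action; no profitable deviation.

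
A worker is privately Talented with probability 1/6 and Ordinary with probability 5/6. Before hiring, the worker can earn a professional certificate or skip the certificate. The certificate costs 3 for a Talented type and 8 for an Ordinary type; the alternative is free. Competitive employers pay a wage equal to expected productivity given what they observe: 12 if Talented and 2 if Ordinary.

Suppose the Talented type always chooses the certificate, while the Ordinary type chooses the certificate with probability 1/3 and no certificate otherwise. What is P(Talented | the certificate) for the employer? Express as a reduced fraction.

3/8

P(the certificate) = (1/6)·1 + (5/6)·(1/3) = 4/9.
By Bayes' rule, P(Talented | the certificate) = (1/6) / (4/9) = 3/8.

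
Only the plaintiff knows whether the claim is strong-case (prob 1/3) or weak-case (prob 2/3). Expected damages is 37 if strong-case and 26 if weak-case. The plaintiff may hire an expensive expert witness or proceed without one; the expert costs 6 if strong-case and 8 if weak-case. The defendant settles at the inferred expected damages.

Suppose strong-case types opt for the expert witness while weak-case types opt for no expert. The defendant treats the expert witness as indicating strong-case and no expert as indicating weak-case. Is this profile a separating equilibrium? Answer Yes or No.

No

Under these beliefs, the expert witness earns settlement 37 and no expert earns settlement 26.
strong-case: the expert witness nets 37 − 6 = 31; no expert nets 26. strong-case prefers the expert witness.
weak-case: the expert witness nets 37 − 8 = 29; no expert nets 26. weak-case would deviate to the expert witness.
weak-case has a profitable deviation, so the profile is not an equilibrium.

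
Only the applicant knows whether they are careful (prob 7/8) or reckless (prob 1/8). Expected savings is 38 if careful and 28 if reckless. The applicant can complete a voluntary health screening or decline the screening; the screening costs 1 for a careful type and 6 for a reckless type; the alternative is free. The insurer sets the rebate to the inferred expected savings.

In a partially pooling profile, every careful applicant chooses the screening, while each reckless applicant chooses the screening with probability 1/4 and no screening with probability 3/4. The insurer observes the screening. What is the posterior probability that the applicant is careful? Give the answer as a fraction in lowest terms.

28/29

P(the screening) = (7/8)·1 + (1/8)·(1/4) = 29/32.
By Bayes' rule, P(careful | the screening) = (7/8) / (29/32) = 28/29.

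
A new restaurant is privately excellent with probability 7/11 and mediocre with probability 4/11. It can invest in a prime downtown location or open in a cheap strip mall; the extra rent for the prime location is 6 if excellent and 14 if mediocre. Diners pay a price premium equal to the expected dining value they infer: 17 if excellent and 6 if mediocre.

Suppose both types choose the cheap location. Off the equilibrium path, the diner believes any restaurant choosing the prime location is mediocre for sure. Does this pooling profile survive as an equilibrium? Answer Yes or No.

Yes

On path, the diner holds the prior and pays 7/11·17 + 4/11·6 = 13. Off path (the prime location), believing mediocre, it pays 6.
excellent: the cheap location nets 13; the prime location nets 6 − 6 = 0. excellent stays.
mediocre: the cheap location nets 13; the prime location nets 6 − 14 = -8. mediocre stays.
No type deviates, so pooling is sustained.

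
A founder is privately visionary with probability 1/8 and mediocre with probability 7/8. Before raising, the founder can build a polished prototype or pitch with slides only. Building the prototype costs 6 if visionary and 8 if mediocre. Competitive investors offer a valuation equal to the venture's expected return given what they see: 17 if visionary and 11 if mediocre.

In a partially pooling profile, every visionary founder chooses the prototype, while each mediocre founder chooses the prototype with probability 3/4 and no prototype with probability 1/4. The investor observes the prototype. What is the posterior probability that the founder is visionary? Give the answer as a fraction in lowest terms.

4/25

P(the prototype) = (1/8)·1 + (7/8)·(3/4) = 25/32.
By Bayes' rule, P(visionary | the prototype) = (1/8) / (25/32) = 4/25.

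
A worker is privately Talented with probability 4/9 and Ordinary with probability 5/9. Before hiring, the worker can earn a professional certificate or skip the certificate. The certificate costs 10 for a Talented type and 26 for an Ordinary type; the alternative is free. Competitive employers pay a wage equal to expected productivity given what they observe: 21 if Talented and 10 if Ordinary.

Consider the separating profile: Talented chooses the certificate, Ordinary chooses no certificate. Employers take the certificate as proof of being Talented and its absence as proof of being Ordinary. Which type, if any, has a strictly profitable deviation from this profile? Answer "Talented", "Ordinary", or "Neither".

Neither

The certificate pays 21; no certificate pays 10.
Talented: assigned the certificate, nets 21 − 10 = 11; deviating to no certificate nets 10.
Ordinary: assigned no certificate, nets 10; deviating to the certificate nets 21 − 26 = -5.
Both types strictly prefer their assigned action; no profitable deviation.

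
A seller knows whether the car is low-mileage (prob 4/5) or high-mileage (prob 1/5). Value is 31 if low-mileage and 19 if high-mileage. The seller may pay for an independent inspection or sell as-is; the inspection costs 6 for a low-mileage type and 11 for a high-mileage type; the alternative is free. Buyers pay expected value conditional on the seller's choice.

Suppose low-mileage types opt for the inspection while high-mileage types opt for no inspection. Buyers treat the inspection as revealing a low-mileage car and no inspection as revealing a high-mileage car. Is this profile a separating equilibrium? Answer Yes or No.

Under these beliefs, the inspection earns price 31 and no inspection earns price 19.
low-mileage: the inspection nets 31 − 6 = 25; no inspection nets 19. low-mileage prefers the inspection.
high-mileage: the inspection nets 31 − 11 = 20; no inspection nets 19. high-mileage would deviate to the inspection.
high-mileage has a profitable deviation, so the profile is not an equilibrium.

No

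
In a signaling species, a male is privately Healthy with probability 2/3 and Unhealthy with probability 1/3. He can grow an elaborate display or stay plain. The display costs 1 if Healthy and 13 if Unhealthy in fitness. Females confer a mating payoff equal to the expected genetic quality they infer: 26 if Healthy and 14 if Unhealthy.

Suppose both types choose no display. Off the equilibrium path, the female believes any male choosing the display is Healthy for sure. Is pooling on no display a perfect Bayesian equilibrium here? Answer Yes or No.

On path, the female holds the prior and pays 2/3·26 + 1/3·14 = 22. Off path (the display), believing Healthy, it pays 26.
Healthy: no display nets 22; the display nets 26 − 1 = 25. Healthy would deviate.
Unhealthy: no display nets 22; the display nets 26 − 13 = 13. Unhealthy stays.
A type deviates, so pooling fails.

No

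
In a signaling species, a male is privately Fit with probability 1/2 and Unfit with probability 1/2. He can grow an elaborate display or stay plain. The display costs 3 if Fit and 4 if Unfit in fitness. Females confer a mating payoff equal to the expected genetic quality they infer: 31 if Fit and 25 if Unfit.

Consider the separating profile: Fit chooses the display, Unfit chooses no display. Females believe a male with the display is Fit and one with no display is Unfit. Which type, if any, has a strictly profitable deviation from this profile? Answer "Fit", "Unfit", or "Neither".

Unfit

The display pays 31; no display pays 25.
Fit: assigned the display, nets 31 − 3 = 28; deviating to no display nets 25.
Unfit: assigned no display, nets 25; deviating to the display nets 31 − 4 = 27.
The Unfit type gains 2 by deviating.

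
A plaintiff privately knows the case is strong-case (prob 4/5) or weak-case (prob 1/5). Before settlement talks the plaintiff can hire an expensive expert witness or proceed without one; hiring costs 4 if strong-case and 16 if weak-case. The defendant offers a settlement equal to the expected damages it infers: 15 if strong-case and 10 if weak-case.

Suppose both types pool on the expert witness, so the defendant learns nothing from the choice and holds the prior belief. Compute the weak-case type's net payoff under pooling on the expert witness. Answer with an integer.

-2

Pooled settlement = 4/5·15 + 1/5·10 = 14.
weak-case pays cost 16 for the expert witness, so net payoff = 14 − 16 = -2.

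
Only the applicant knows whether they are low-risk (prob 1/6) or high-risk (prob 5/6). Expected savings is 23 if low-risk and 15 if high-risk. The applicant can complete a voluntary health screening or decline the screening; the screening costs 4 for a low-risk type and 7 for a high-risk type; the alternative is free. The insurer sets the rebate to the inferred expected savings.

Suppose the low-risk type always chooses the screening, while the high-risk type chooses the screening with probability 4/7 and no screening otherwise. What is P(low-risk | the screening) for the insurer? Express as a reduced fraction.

7/27

P(the screening) = (1/6)·1 + (5/6)·(4/7) = 9/14.
By Bayes' rule, P(low-risk | the screening) = (1/6) / (9/14) = 7/27.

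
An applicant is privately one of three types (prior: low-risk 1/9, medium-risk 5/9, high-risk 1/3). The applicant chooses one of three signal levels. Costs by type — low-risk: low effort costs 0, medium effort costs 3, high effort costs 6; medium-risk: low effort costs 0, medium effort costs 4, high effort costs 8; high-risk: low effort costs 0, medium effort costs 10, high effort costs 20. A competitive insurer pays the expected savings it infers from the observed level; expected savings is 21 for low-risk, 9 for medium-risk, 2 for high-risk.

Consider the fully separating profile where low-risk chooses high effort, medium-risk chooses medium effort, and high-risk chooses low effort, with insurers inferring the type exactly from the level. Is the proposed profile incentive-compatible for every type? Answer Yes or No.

Separating rebates: high effort → 21, medium effort → 9, low effort → 2.
low-risk (assigned high effort): low effort: 2 − 0 = 2; medium effort: 9 − 3 = 6; high effort: 21 − 6 = 15. low-risk stays.
medium-risk (assigned medium effort): low effort: 2 − 0 = 2; medium effort: 9 − 4 = 5; high effort: 21 − 8 = 13. medium-risk prefers high effort.
high-risk (assigned low effort): low effort: 2 − 0 = 2; medium effort: 9 − 10 = -1; high effort: 21 − 20 = 1. high-risk stays.
At least one type deviates; the separating profile fails.

No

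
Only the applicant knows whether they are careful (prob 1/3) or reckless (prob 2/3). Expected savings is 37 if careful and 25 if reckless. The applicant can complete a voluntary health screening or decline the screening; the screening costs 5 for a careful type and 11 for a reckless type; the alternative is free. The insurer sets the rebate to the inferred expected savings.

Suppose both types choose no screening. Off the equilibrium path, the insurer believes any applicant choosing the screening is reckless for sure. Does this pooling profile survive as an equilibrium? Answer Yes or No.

On path, the insurer holds the prior and pays 1/3·37 + 2/3·25 = 29. Off path (the screening), believing reckless, it pays 25.
careful: no screening nets 29; the screening nets 25 − 5 = 20. careful stays.
reckless: no screening nets 29; the screening nets 25 − 11 = 14. reckless stays.
No type deviates, so pooling is sustained.

Yes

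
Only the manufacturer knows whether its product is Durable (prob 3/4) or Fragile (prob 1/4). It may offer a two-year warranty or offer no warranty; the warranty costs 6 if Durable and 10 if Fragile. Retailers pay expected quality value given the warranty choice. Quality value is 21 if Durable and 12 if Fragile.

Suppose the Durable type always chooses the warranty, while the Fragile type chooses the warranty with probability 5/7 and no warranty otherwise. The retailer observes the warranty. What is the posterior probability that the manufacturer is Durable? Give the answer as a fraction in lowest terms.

21/26

P(the warranty) = (3/4)·1 + (1/4)·(5/7) = 13/14.
By Bayes' rule, P(Durable | the warranty) = (3/4) / (13/14) = 21/26.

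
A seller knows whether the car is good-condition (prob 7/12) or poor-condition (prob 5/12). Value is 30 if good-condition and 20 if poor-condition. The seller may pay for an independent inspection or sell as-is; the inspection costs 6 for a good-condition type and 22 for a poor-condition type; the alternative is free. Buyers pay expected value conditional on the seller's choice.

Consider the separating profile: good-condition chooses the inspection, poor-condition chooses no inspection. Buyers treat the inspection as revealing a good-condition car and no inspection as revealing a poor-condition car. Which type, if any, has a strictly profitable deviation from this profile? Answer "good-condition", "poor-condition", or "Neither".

The inspection pays 30; no inspection pays 20.
good-condition: assigned the inspection, nets 30 − 6 = 24; deviating to no inspection nets 20.
poor-condition: assigned no inspection, nets 20; deviating to the inspection nets 30 − 22 = 8.
Both types strictly prefer their assigned action; no profitable deviation.

Neither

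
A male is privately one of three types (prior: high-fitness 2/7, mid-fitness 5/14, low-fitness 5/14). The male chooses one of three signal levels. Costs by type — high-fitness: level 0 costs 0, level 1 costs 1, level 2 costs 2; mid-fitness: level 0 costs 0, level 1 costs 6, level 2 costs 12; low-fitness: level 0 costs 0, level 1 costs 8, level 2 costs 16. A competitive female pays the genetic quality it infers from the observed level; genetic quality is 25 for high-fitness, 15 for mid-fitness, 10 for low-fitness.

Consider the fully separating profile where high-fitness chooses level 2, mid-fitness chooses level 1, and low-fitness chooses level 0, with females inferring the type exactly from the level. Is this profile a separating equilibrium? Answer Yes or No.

No

Separating mating payoffs: level 2 → 25, level 1 → 15, level 0 → 10.
high-fitness (assigned level 2): level 0: 10 − 0 = 10; level 1: 15 − 1 = 14; level 2: 25 − 2 = 23. high-fitness stays.
mid-fitness (assigned level 1): level 0: 10 − 0 = 10; level 1: 15 − 6 = 9; level 2: 25 − 12 = 13. mid-fitness prefers level 2.
low-fitness (assigned level 0): level 0: 10 − 0 = 10; level 1: 15 − 8 = 7; level 2: 25 − 16 = 9. low-fitness stays.
At least one type deviates; the separating profile fails.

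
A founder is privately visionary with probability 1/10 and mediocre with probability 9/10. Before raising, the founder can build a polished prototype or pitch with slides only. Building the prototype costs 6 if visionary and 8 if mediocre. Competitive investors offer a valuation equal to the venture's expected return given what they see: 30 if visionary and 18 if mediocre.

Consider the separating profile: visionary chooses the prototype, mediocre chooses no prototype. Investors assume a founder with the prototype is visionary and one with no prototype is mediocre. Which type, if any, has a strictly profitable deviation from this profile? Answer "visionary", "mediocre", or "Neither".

mediocre

The prototype pays 30; no prototype pays 18.
visionary: assigned the prototype, nets 30 − 6 = 24; deviating to no prototype nets 18.
mediocre: assigned no prototype, nets 18; deviating to the prototype nets 30 − 8 = 22.
The mediocre type gains 4 by deviating.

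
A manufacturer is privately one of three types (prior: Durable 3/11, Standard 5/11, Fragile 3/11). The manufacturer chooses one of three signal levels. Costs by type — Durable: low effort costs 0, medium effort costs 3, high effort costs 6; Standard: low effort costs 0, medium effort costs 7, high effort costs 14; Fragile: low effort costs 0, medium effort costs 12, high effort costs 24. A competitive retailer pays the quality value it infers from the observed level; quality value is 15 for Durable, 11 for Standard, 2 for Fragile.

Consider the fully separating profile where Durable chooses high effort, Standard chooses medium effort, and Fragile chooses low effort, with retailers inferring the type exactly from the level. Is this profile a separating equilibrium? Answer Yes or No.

Separating prices: high effort → 15, medium effort → 11, low effort → 2.
Durable (assigned high effort): low effort: 2 − 0 = 2; medium effort: 11 − 3 = 8; high effort: 15 − 6 = 9. Durable stays.
Standard (assigned medium effort): low effort: 2 − 0 = 2; medium effort: 11 − 7 = 4; high effort: 15 − 14 = 1. Standard stays.
Fragile (assigned low effort): low effort: 2 − 0 = 2; medium effort: 11 − 12 = -1; high effort: 15 − 24 = -9. Fragile stays.
Every type prefers its assigned level; separation holds.

Yes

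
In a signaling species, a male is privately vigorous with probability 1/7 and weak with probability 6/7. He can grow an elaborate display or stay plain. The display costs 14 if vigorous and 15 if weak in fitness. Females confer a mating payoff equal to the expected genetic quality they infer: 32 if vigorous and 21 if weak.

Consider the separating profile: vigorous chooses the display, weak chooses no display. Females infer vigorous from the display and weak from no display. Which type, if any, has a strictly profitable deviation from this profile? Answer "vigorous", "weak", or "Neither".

The display pays 32; no display pays 21.
vigorous: assigned the display, nets 32 − 14 = 18; deviating to no display nets 21.
weak: assigned no display, nets 21; deviating to the display nets 32 − 15 = 17.
The vigorous type gains 3 by deviating.

vigorous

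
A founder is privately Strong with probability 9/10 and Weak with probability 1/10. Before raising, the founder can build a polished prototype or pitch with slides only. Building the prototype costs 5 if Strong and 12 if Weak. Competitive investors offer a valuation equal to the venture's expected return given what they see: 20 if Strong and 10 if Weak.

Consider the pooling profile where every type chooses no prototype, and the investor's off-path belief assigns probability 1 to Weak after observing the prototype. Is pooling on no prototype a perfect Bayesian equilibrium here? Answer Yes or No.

Yes

On path, the investor holds the prior and pays 9/10·20 + 1/10·10 = 19. Off path (the prototype), believing Weak, it pays 10.
Strong: no prototype nets 19; the prototype nets 10 − 5 = 5. Strong stays.
Weak: no prototype nets 19; the prototype nets 10 − 12 = -2. Weak stays.
No type deviates, so pooling is sustained.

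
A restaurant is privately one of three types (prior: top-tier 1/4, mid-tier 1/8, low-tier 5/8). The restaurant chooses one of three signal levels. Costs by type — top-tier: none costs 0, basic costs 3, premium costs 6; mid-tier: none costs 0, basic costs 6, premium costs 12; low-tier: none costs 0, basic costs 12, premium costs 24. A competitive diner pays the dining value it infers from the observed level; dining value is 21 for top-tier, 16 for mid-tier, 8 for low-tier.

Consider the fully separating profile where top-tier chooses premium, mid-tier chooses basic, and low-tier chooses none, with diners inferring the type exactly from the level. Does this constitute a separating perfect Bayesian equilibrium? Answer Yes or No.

Separating price premiums: premium → 21, basic → 16, none → 8.
top-tier (assigned premium): none: 8 − 0 = 8; basic: 16 − 3 = 13; premium: 21 − 6 = 15. top-tier stays.
mid-tier (assigned basic): none: 8 − 0 = 8; basic: 16 − 6 = 10; premium: 21 − 12 = 9. mid-tier stays.
low-tier (assigned none): none: 8 − 0 = 8; basic: 16 − 12 = 4; premium: 21 − 24 = -3. low-tier stays.
Every type prefers its assigned level; separation holds.

Yes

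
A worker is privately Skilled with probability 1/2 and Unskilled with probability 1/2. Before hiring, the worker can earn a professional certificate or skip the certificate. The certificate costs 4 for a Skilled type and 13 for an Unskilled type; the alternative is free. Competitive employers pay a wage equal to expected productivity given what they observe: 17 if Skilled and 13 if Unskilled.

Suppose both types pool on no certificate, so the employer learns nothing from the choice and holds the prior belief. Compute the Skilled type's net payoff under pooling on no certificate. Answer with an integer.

15

Pooled wage = 1/2·17 + 1/2·13 = 15.
Skilled pays no cost for no certificate, so net payoff = 15.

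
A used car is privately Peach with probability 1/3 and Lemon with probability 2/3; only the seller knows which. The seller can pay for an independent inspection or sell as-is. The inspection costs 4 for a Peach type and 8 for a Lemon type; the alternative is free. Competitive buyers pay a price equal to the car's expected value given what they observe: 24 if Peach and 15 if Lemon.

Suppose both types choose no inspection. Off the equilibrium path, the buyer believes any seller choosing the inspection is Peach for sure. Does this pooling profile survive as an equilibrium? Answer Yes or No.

On path, the buyer holds the prior and pays 1/3·24 + 2/3·15 = 18. Off path (the inspection), believing Peach, it pays 24.
Peach: no inspection nets 18; the inspection nets 24 − 4 = 20. Peach would deviate.
Lemon: no inspection nets 18; the inspection nets 24 − 8 = 16. Lemon stays.
A type deviates, so pooling fails.

No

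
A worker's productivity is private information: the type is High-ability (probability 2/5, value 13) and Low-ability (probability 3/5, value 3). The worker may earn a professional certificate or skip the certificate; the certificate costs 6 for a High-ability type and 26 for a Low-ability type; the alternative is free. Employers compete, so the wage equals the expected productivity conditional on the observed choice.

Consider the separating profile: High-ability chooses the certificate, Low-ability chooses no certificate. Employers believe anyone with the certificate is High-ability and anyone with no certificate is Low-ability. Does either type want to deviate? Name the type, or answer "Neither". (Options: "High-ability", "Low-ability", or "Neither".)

The certificate pays 13; no certificate pays 3.
High-ability: assigned the certificate, nets 13 − 6 = 7; deviating to no certificate nets 3.
Low-ability: assigned no certificate, nets 3; deviating to the certificate nets 13 − 26 = -13.
Both types strictly prefer their assigned action; no profitable deviation.

Neither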